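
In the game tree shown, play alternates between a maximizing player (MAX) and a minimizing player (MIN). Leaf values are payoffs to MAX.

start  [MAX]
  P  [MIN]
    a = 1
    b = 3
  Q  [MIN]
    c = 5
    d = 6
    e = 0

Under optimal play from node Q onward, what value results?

0

Q (MIN): min(5, 6, 0) = 0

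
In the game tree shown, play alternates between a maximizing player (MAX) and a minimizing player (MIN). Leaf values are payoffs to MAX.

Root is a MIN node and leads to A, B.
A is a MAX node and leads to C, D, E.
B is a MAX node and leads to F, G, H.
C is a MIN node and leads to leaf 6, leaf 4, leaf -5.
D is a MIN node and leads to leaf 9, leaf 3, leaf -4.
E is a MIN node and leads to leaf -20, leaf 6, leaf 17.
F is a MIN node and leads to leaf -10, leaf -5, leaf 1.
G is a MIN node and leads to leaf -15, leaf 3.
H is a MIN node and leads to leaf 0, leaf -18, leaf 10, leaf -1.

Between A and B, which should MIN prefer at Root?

C (MIN): min(6, 4, -5) = -5
D (MIN): min(9, 3, -4) = -4
E (MIN): min(-20, 6, 17) = -20
A (MAX): max(-5, -4, -20) = -4
F (MIN): min(-10, -5, 1) = -10
G (MIN): min(-15, 3) = -15
H (MIN): min(0, -18, 10, -1) = -18
B (MAX): max(-10, -15, -18) = -10
MIN prefers the lower value; A=-4, B=-10. B is better since -10 < -4.

B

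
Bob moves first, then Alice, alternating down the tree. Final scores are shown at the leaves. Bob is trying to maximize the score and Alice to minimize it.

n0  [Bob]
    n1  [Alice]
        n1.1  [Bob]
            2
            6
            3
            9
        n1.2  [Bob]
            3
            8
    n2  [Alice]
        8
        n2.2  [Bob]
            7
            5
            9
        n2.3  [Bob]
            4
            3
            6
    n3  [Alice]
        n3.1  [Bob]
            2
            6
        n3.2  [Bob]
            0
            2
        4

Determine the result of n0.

8

n1.1 (Bob): max(2, 6, 3, 9) = 9
n1.2 (Bob): max(3, 8) = 8
n1 (Alice): min(9, 8) = 8
n2.2 (Bob): max(7, 5, 9) = 9
n2.3 (Bob): max(4, 3, 6) = 6
n2 (Alice): min(8, 9, 6) = 6
n3.1 (Bob): max(2, 6) = 6
n3.2 (Bob): max(0, 2) = 2
n3 (Alice): min(6, 2, 4) = 2
n0 (Bob): max(8, 6, 2) = 8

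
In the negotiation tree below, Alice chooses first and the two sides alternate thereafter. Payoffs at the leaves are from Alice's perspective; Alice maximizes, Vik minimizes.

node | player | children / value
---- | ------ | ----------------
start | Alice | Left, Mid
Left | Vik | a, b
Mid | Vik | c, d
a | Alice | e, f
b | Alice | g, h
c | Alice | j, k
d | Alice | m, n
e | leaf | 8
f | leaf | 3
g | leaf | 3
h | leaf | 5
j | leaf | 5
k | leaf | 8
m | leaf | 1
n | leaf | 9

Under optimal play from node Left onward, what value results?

a (Alice): max(8, 3) = 8
b (Alice): max(3, 5) = 5
Left (Vik): min(8, 5) = 5

5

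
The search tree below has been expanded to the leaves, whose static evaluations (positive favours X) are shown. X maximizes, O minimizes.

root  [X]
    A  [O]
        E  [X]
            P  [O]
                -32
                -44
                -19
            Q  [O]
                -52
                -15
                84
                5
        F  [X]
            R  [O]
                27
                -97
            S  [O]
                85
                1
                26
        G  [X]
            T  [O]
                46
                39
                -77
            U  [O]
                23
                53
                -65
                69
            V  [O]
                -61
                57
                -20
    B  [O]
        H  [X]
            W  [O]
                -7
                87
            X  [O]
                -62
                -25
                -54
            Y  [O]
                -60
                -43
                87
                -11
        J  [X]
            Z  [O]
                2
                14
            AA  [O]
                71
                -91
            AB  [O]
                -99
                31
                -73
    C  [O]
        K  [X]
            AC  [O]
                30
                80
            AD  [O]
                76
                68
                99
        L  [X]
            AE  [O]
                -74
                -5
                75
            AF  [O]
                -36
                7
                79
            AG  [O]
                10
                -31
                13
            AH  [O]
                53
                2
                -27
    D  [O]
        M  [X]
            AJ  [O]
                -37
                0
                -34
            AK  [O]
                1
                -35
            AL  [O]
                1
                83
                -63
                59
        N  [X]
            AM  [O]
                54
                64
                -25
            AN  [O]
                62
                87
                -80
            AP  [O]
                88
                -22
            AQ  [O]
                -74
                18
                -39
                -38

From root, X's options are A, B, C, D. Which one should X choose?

P (O): min(-32, -44, -19) = -44
Q (O): min(-52, -15, 84, 5) = -52
E (X): max(-44, -52) = -44
R (O): min(27, -97) = -97
S (O): min(85, 1, 26) = 1
F (X): max(-97, 1) = 1
T (O): min(46, 39, -77) = -77
U (O): min(23, 53, -65, 69) = -65
V (O): min(-61, 57, -20) = -61
G (X): max(-77, -65, -61) = -61
A (O): min(-44, 1, -61) = -61
W (O): min(-7, 87) = -7
X (O): min(-62, -25, -54) = -62
Y (O): min(-60, -43, 87, -11) = -60
H (X): max(-7, -62, -60) = -7
Z (O): min(2, 14) = 2
AA (O): min(71, -91) = -91
AB (O): min(-99, 31, -73) = -99
J (X): max(2, -91, -99) = 2
B (O): min(-7, 2) = -7
AC (O): min(30, 80) = 30
AD (O): min(76, 68, 99) = 68
K (X): max(30, 68) = 68
AE (O): min(-74, -5, 75) = -74
AF (O): min(-36, 7, 79) = -36
AG (O): min(10, -31, 13) = -31
AH (O): min(53, 2, -27) = -27
L (X): max(-74, -36, -31, -27) = -27
C (O): min(68, -27) = -27
AJ (O): min(-37, 0, -34) = -37
AK (O): min(1, -35) = -35
AL (O): min(1, 83, -63, 59) = -63
M (X): max(-37, -35, -63) = -35
AM (O): min(54, 64, -25) = -25
AN (O): min(62, 87, -80) = -80
AP (O): min(88, -22) = -22
AQ (O): min(-74, 18, -39, -38) = -74
N (X): max(-25, -80, -22, -74) = -22
D (O): min(-35, -22) = -35
root (X): max(-61, -7, -27, -35) = -7
X at root wants the highest of {A=-61, B=-7, C=-27, D=-35}, so chooses B.

B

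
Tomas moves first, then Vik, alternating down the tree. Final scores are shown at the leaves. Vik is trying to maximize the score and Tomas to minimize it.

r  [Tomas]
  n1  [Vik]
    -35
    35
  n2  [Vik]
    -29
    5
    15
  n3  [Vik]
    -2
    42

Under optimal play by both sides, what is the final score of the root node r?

n1 (Vik): max(-35, 35) = 35
n2 (Vik): max(-29, 5, 15) = 15
n3 (Vik): max(-2, 42) = 42
r (Tomas): min(35, 15, 42) = 15

15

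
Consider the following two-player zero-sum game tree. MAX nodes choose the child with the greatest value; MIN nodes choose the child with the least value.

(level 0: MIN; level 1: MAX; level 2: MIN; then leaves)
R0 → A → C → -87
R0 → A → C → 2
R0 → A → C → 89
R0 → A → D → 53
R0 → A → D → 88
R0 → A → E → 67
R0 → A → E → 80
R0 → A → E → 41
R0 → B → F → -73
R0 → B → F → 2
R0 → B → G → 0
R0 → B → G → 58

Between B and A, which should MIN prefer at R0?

B

F (MIN): min(-73, 2) = -73
G (MIN): min(0, 58) = 0
B (MAX): max(-73, 0) = 0
C (MIN): min(-87, 2, 89) = -87
D (MIN): min(53, 88) = 53
E (MIN): min(67, 80, 41) = 41
A (MAX): max(-87, 53, 41) = 53
MIN prefers the lower value; B=0, A=53. B is better since 0 < 53.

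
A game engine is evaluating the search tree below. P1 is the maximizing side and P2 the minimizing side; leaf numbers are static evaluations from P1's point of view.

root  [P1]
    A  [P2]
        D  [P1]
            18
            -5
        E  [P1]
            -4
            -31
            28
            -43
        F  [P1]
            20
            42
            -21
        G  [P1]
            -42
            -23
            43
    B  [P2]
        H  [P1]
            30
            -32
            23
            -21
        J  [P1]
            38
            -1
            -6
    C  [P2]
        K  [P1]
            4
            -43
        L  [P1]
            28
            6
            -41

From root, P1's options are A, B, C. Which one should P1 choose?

D (P1): max(18, -5) = 18
E (P1): max(-4, -31, 28, -43) = 28
F (P1): max(20, 42, -21) = 42
G (P1): max(-42, -23, 43) = 43
A (P2): min(18, 28, 42, 43) = 18
H (P1): max(30, -32, 23, -21) = 30
J (P1): max(38, -1, -6) = 38
B (P2): min(30, 38) = 30
K (P1): max(4, -43) = 4
L (P1): max(28, 6, -41) = 28
C (P2): min(4, 28) = 4
root (P1): max(18, 30, 4) = 30
P1 at root wants the highest of {A=18, B=30, C=4}, so chooses B.

B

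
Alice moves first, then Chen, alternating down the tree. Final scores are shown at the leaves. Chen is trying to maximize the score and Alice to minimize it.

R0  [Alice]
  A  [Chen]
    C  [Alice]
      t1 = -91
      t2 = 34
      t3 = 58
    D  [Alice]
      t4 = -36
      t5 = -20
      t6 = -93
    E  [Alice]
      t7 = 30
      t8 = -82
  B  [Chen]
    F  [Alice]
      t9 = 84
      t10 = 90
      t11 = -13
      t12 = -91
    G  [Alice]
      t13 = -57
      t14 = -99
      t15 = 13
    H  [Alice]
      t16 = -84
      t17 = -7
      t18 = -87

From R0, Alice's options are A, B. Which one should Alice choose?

C (Alice): min(-91, 34, 58) = -91
D (Alice): min(-36, -20, -93) = -93
E (Alice): min(30, -82) = -82
A (Chen): max(-91, -93, -82) = -82
F (Alice): min(84, 90, -13, -91) = -91
G (Alice): min(-57, -99, 13) = -99
H (Alice): min(-84, -7, -87) = -87
B (Chen): max(-91, -99, -87) = -87
R0 (Alice): min(-82, -87) = -87
Alice at R0 wants the lowest of {A=-82, B=-87}, so chooses B.

B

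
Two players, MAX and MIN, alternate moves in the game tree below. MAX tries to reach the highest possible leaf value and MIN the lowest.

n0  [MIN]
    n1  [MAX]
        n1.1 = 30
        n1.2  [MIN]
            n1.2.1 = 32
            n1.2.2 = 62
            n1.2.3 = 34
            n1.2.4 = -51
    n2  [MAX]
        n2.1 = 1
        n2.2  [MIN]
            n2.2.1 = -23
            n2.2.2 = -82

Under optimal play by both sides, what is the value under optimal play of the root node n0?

n1.2 (MIN): min(32, 62, 34, -51) = -51
n1 (MAX): max(30, -51) = 30
n2.2 (MIN): min(-23, -82) = -82
n2 (MAX): max(1, -82) = 1
n0 (MIN): min(30, 1) = 1

1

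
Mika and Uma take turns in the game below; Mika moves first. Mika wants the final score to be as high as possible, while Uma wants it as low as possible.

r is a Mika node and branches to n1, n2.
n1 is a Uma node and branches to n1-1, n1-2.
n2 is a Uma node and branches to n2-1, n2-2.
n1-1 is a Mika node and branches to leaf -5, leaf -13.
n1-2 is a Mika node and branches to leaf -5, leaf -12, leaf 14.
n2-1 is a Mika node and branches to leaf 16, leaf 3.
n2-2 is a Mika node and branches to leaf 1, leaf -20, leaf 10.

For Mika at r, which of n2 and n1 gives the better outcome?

n2-1 (Mika): max(16, 3) = 16
n2-2 (Mika): max(1, -20, 10) = 10
n2 (Uma): min(16, 10) = 10
n1-1 (Mika): max(-5, -13) = -5
n1-2 (Mika): max(-5, -12, 14) = 14
n1 (Uma): min(-5, 14) = -5
Mika prefers the higher value; n2=10, n1=-5. n2 is better since 10 > -5.

n2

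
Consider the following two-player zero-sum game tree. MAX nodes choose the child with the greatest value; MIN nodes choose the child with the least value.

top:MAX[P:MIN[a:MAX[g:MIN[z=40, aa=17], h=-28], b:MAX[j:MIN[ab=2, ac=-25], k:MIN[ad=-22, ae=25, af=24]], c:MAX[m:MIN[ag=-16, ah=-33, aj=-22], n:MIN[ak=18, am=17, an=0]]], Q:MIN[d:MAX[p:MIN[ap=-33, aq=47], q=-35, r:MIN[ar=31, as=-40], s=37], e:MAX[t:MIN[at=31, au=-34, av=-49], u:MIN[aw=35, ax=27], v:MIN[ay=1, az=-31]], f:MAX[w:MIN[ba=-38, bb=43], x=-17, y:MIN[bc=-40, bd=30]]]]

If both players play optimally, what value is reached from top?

g (MIN): min(40, 17) = 17
a (MAX): max(17, -28) = 17
j (MIN): min(2, -25) = -25
k (MIN): min(-22, 25, 24) = -22
b (MAX): max(-25, -22) = -22
m (MIN): min(-16, -33, -22) = -33
n (MIN): min(18, 17, 0) = 0
c (MAX): max(-33, 0) = 0
P (MIN): min(17, -22, 0) = -22
p (MIN): min(-33, 47) = -33
r (MIN): min(31, -40) = -40
d (MAX): max(-33, -35, -40, 37) = 37
t (MIN): min(31, -34, -49) = -49
u (MIN): min(35, 27) = 27
v (MIN): min(1, -31) = -31
e (MAX): max(-49, 27, -31) = 27
w (MIN): min(-38, 43) = -38
y (MIN): min(-40, 30) = -40
f (MAX): max(-38, -17, -40) = -17
Q (MIN): min(37, 27, -17) = -17
top (MAX): max(-22, -17) = -17

-17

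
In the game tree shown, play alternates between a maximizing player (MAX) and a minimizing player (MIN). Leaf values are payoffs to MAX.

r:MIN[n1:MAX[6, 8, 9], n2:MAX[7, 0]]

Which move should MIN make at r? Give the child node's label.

n1 (MAX): max(6, 8, 9) = 9
n2 (MAX): max(7, 0) = 7
r (MIN): min(9, 7) = 7
MIN at r wants the lowest of {n1=9, n2=7}, so chooses n2.

n2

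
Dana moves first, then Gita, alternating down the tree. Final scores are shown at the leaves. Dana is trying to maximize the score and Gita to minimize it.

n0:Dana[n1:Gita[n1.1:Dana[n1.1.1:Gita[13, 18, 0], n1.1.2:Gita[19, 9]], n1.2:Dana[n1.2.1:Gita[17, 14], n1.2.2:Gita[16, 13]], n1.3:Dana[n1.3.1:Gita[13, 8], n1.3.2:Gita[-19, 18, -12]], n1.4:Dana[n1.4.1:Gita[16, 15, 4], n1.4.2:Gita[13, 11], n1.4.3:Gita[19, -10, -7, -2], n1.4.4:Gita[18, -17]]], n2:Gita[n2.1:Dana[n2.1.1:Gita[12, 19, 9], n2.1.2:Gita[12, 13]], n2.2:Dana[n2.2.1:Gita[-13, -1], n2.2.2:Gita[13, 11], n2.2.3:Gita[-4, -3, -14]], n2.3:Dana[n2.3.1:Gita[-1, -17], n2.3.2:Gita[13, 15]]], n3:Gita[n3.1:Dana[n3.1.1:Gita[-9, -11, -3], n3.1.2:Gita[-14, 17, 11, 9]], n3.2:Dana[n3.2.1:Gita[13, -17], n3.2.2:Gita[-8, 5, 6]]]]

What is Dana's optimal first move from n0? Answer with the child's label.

n2

n1.1.1 (Gita): min(13, 18, 0) = 0
n1.1.2 (Gita): min(19, 9) = 9
n1.1 (Dana): max(0, 9) = 9
n1.2.1 (Gita): min(17, 14) = 14
n1.2.2 (Gita): min(16, 13) = 13
n1.2 (Dana): max(14, 13) = 14
n1.3.1 (Gita): min(13, 8) = 8
n1.3.2 (Gita): min(-19, 18, -12) = -19
n1.3 (Dana): max(8, -19) = 8
n1.4.1 (Gita): min(16, 15, 4) = 4
n1.4.2 (Gita): min(13, 11) = 11
n1.4.3 (Gita): min(19, -10, -7, -2) = -10
n1.4.4 (Gita): min(18, -17) = -17
n1.4 (Dana): max(4, 11, -10, -17) = 11
n1 (Gita): min(9, 14, 8, 11) = 8
n2.1.1 (Gita): min(12, 19, 9) = 9
n2.1.2 (Gita): min(12, 13) = 12
n2.1 (Dana): max(9, 12) = 12
n2.2.1 (Gita): min(-13, -1) = -13
n2.2.2 (Gita): min(13, 11) = 11
n2.2.3 (Gita): min(-4, -3, -14) = -14
n2.2 (Dana): max(-13, 11, -14) = 11
n2.3.1 (Gita): min(-1, -17) = -17
n2.3.2 (Gita): min(13, 15) = 13
n2.3 (Dana): max(-17, 13) = 13
n2 (Gita): min(12, 11, 13) = 11
n3.1.1 (Gita): min(-9, -11, -3) = -11
n3.1.2 (Gita): min(-14, 17, 11, 9) = -14
n3.1 (Dana): max(-11, -14) = -11
n3.2.1 (Gita): min(13, -17) = -17
n3.2.2 (Gita): min(-8, 5, 6) = -8
n3.2 (Dana): max(-17, -8) = -8
n3 (Gita): min(-11, -8) = -11
n0 (Dana): max(8, 11, -11) = 11
Dana at n0 wants the highest of {n1=8, n2=11, n3=-11}, so chooses n2.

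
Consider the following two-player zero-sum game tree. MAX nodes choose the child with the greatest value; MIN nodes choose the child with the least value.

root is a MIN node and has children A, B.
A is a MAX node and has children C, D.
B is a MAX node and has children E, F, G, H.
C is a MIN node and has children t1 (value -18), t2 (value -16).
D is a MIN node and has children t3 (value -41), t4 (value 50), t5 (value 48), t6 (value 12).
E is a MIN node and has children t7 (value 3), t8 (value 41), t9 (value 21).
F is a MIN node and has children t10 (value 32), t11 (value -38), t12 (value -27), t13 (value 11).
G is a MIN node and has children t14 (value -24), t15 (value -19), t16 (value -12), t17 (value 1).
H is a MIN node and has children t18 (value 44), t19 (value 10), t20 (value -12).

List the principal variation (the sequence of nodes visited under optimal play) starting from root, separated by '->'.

root -> A -> C -> t1

C (MIN): min(-18, -16) = -18
D (MIN): min(-41, 50, 48, 12) = -41
A (MAX): max(-18, -41) = -18
E (MIN): min(3, 41, 21) = 3
F (MIN): min(32, -38, -27, 11) = -38
G (MIN): min(-24, -19, -12, 1) = -24
H (MIN): min(44, 10, -12) = -12
B (MAX): max(3, -38, -24, -12) = 3
root (MIN): min(-18, 3) = -18
At root, MIN picks A (lowest: -18).
At A, MAX picks C (highest: -18).
At C, MIN picks t1 (lowest: -18).
Terminal value -18.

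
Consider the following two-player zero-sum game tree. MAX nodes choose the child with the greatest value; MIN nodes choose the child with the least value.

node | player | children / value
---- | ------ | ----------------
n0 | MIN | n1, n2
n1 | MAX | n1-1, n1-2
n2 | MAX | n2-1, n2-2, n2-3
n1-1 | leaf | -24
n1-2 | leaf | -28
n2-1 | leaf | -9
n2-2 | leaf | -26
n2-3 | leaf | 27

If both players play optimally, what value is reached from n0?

n1 (MAX): max(-24, -28) = -24
n2 (MAX): max(-9, -26, 27) = 27
n0 (MIN): min(-24, 27) = -24

-24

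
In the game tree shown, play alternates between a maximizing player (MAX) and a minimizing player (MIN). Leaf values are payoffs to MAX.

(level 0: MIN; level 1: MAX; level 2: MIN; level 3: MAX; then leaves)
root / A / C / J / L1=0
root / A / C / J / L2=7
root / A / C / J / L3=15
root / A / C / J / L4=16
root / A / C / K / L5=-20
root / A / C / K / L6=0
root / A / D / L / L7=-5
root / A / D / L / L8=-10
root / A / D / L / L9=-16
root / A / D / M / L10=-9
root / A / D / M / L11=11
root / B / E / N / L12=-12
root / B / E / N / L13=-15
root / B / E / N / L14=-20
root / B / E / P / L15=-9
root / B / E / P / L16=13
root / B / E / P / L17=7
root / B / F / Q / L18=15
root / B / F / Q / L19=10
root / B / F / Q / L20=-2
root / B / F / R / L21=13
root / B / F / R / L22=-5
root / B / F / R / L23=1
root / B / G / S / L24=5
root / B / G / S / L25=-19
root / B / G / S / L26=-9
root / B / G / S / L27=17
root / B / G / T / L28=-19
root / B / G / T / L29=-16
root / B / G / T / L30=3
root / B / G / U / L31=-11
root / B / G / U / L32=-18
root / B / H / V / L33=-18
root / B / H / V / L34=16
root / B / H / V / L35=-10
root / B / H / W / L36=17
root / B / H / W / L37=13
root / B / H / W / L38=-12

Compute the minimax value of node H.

V (MAX): max(-18, 16, -10) = 16
W (MAX): max(17, 13, -12) = 17
H (MIN): min(16, 17) = 16

16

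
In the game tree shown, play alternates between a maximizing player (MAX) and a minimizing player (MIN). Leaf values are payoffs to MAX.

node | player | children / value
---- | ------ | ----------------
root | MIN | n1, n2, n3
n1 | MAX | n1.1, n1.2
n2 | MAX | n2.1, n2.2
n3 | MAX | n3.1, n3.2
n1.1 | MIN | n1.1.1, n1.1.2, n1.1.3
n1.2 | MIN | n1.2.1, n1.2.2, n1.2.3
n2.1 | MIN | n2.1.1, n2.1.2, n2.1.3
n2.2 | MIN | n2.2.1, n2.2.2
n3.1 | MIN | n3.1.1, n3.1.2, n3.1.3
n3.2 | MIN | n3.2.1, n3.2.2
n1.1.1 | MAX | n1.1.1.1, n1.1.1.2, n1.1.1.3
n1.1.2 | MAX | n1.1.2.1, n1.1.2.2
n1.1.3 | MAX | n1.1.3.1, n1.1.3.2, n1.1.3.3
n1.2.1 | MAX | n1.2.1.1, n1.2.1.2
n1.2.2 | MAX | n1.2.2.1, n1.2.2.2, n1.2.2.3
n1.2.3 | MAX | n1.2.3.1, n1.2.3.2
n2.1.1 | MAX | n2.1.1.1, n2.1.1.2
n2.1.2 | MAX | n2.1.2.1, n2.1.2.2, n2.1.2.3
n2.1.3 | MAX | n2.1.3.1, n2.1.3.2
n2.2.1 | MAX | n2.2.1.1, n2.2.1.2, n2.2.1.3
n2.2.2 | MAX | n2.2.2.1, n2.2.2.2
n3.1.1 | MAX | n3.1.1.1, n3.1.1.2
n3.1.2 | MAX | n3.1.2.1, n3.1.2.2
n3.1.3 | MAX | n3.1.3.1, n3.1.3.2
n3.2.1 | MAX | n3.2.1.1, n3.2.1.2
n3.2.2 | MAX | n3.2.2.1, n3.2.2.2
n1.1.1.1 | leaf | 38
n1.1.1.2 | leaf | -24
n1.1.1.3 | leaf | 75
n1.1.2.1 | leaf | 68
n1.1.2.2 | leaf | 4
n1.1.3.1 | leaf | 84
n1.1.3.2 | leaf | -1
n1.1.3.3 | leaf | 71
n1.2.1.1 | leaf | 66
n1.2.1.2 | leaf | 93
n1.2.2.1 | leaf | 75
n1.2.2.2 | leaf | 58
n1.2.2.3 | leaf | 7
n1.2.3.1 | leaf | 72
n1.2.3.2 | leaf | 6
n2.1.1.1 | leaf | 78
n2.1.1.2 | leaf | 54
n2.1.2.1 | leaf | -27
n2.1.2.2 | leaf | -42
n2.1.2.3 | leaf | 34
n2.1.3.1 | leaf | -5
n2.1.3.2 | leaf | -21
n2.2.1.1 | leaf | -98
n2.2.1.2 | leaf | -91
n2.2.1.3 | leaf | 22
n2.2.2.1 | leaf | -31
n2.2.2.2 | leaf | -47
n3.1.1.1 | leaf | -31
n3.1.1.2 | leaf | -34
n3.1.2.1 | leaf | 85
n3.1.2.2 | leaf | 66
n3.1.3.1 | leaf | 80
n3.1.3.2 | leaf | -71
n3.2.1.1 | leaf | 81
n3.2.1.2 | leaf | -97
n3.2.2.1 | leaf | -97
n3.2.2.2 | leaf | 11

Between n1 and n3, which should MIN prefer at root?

n1.1.1 (MAX): max(38, -24, 75) = 75
n1.1.2 (MAX): max(68, 4) = 68
n1.1.3 (MAX): max(84, -1, 71) = 84
n1.1 (MIN): min(75, 68, 84) = 68
n1.2.1 (MAX): max(66, 93) = 93
n1.2.2 (MAX): max(75, 58, 7) = 75
n1.2.3 (MAX): max(72, 6) = 72
n1.2 (MIN): min(93, 75, 72) = 72
n1 (MAX): max(68, 72) = 72
n3.1.1 (MAX): max(-31, -34) = -31
n3.1.2 (MAX): max(85, 66) = 85
n3.1.3 (MAX): max(80, -71) = 80
n3.1 (MIN): min(-31, 85, 80) = -31
n3.2.1 (MAX): max(81, -97) = 81
n3.2.2 (MAX): max(-97, 11) = 11
n3.2 (MIN): min(81, 11) = 11
n3 (MAX): max(-31, 11) = 11
MIN prefers the lower value; n1=72, n3=11. n3 is better since 11 < 72.

n3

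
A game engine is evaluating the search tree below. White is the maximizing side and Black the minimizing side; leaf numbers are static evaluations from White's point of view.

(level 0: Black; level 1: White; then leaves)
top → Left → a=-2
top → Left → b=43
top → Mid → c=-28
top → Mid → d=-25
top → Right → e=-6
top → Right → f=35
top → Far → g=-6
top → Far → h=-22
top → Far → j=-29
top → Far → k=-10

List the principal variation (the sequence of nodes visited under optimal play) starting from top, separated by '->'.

top -> Mid -> d

Left (White): max(-2, 43) = 43
Mid (White): max(-28, -25) = -25
Right (White): max(-6, 35) = 35
Far (White): max(-6, -22, -29, -10) = -6
top (Black): min(43, -25, 35, -6) = -25
At top, Black picks Mid (lowest: -25).
At Mid, White picks d (highest: -25).
Terminal value -25.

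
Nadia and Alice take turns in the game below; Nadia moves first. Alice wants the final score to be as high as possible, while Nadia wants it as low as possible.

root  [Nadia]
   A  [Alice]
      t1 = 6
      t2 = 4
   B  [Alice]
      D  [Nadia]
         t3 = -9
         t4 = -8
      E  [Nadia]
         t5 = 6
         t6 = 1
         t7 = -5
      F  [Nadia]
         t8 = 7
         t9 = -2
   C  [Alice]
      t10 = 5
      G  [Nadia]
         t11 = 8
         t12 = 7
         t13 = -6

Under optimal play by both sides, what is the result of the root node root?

-2

A (Alice): max(6, 4) = 6
D (Nadia): min(-9, -8) = -9
E (Nadia): min(6, 1, -5) = -5
F (Nadia): min(7, -2) = -2
B (Alice): max(-9, -5, -2) = -2
G (Nadia): min(8, 7, -6) = -6
C (Alice): max(5, -6) = 5
root (Nadia): min(6, -2, 5) = -2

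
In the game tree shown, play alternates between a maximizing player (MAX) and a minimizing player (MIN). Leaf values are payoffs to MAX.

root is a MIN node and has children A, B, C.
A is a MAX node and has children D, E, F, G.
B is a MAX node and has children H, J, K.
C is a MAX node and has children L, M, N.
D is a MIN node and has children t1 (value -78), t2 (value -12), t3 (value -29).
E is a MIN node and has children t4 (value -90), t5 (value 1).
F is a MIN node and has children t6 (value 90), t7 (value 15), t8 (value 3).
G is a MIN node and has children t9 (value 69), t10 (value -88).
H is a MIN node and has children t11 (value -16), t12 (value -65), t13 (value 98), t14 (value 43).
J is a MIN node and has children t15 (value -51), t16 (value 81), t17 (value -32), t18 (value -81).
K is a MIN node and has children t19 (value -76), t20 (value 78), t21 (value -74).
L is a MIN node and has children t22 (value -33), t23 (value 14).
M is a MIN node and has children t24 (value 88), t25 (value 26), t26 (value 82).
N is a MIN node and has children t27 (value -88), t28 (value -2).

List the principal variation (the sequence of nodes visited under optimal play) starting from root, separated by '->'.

D (MIN): min(-78, -12, -29) = -78
E (MIN): min(-90, 1) = -90
F (MIN): min(90, 15, 3) = 3
G (MIN): min(69, -88) = -88
A (MAX): max(-78, -90, 3, -88) = 3
H (MIN): min(-16, -65, 98, 43) = -65
J (MIN): min(-51, 81, -32, -81) = -81
K (MIN): min(-76, 78, -74) = -76
B (MAX): max(-65, -81, -76) = -65
L (MIN): min(-33, 14) = -33
M (MIN): min(88, 26, 82) = 26
N (MIN): min(-88, -2) = -88
C (MAX): max(-33, 26, -88) = 26
root (MIN): min(3, -65, 26) = -65
At root, MIN picks B (lowest: -65).
At B, MAX picks H (highest: -65).
At H, MIN picks t12 (lowest: -65).
Terminal value -65.

root -> B -> H -> t12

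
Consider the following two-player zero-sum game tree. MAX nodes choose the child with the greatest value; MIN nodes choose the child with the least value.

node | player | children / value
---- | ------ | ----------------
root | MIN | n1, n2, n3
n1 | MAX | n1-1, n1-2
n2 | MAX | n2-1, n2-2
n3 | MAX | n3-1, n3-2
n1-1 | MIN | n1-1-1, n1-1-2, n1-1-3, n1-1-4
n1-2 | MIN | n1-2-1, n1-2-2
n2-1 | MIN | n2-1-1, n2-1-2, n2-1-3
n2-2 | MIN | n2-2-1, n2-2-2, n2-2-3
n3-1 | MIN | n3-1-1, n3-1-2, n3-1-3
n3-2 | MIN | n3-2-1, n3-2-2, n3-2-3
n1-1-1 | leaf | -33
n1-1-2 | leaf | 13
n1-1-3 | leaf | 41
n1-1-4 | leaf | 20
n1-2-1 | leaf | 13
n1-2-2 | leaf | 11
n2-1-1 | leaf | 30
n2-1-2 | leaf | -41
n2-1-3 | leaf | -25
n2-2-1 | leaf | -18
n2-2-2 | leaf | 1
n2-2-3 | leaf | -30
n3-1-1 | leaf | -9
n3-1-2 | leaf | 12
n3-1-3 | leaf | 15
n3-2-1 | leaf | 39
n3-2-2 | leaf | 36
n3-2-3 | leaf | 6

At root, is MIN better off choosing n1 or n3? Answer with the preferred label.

n1-1 (MIN): min(-33, 13, 41, 20) = -33
n1-2 (MIN): min(13, 11) = 11
n1 (MAX): max(-33, 11) = 11
n3-1 (MIN): min(-9, 12, 15) = -9
n3-2 (MIN): min(39, 36, 6) = 6
n3 (MAX): max(-9, 6) = 6
MIN prefers the lower value; n1=11, n3=6. n3 is better since 6 < 11.

n3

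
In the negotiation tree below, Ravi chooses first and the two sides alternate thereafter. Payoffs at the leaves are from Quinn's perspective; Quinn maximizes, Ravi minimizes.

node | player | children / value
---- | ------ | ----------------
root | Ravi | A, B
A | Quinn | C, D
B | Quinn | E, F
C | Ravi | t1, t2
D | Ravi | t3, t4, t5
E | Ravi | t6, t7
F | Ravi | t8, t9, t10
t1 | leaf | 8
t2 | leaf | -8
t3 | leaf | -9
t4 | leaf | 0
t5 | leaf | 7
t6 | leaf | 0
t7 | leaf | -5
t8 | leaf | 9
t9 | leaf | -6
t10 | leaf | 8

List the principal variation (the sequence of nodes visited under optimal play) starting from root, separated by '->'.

C (Ravi): min(8, -8) = -8
D (Ravi): min(-9, 0, 7) = -9
A (Quinn): max(-8, -9) = -8
E (Ravi): min(0, -5) = -5
F (Ravi): min(9, -6, 8) = -6
B (Quinn): max(-5, -6) = -5
root (Ravi): min(-8, -5) = -8
At root, Ravi picks A (lowest: -8).
At A, Quinn picks C (highest: -8).
At C, Ravi picks t2 (lowest: -8).
Terminal value -8.

root -> A -> C -> t2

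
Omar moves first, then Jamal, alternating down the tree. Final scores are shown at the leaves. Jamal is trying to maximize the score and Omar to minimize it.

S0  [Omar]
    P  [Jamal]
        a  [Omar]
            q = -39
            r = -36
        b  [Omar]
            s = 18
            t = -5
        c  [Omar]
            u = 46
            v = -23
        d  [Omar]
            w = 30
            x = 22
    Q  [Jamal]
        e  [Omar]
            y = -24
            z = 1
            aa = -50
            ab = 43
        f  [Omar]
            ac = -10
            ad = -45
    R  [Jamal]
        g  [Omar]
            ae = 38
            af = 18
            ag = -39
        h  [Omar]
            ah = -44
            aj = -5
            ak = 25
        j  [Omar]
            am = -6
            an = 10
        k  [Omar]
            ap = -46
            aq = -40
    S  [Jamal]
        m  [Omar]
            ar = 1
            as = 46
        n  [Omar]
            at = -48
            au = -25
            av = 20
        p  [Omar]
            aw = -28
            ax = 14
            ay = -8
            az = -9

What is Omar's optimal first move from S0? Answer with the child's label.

a (Omar): min(-39, -36) = -39
b (Omar): min(18, -5) = -5
c (Omar): min(46, -23) = -23
d (Omar): min(30, 22) = 22
P (Jamal): max(-39, -5, -23, 22) = 22
e (Omar): min(-24, 1, -50, 43) = -50
f (Omar): min(-10, -45) = -45
Q (Jamal): max(-50, -45) = -45
g (Omar): min(38, 18, -39) = -39
h (Omar): min(-44, -5, 25) = -44
j (Omar): min(-6, 10) = -6
k (Omar): min(-46, -40) = -46
R (Jamal): max(-39, -44, -6, -46) = -6
m (Omar): min(1, 46) = 1
n (Omar): min(-48, -25, 20) = -48
p (Omar): min(-28, 14, -8, -9) = -28
S (Jamal): max(1, -48, -28) = 1
S0 (Omar): min(22, -45, -6, 1) = -45
Omar at S0 wants the lowest of {P=22, Q=-45, R=-6, S=1}, so chooses Q.

Q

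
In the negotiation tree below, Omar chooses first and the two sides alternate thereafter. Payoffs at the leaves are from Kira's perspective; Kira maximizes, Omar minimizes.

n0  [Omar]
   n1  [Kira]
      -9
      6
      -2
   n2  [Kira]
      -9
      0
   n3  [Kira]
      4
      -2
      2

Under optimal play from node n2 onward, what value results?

0

n2 (Kira): max(-9, 0) = 0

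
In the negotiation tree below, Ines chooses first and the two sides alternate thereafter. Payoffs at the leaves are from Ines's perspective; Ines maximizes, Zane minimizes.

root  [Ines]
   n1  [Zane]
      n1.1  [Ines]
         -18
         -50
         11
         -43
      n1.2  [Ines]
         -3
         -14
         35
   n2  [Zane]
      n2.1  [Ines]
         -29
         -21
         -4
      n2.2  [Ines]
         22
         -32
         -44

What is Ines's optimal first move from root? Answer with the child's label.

n1

n1.1 (Ines): max(-18, -50, 11, -43) = 11
n1.2 (Ines): max(-3, -14, 35) = 35
n1 (Zane): min(11, 35) = 11
n2.1 (Ines): max(-29, -21, -4) = -4
n2.2 (Ines): max(22, -32, -44) = 22
n2 (Zane): min(-4, 22) = -4
root (Ines): max(11, -4) = 11
Ines at root wants the highest of {n1=11, n2=-4}, so chooses n1.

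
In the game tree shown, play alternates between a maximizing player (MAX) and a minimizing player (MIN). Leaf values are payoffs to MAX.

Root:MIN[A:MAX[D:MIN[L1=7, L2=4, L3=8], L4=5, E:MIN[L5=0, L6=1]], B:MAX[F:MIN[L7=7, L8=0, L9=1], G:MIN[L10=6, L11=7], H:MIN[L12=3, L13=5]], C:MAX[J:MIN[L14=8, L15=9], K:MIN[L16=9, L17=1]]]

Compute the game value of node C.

J (MIN): min(8, 9) = 8
K (MIN): min(9, 1) = 1
C (MAX): max(8, 1) = 8

8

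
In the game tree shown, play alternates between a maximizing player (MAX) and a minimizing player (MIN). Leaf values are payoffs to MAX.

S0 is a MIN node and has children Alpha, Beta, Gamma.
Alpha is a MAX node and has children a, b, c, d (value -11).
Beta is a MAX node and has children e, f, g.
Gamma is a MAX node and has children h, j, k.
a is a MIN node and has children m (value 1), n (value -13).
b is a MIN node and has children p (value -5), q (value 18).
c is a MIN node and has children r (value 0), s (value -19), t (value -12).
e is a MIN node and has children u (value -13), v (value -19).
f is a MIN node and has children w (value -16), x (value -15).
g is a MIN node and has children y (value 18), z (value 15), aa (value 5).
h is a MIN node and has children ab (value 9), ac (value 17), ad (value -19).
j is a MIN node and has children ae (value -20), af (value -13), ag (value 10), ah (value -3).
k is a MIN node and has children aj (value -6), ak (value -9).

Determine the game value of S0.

a (MIN): min(1, -13) = -13
b (MIN): min(-5, 18) = -5
c (MIN): min(0, -19, -12) = -19
Alpha (MAX): max(-13, -5, -19, -11) = -5
e (MIN): min(-13, -19) = -19
f (MIN): min(-16, -15) = -16
g (MIN): min(18, 15, 5) = 5
Beta (MAX): max(-19, -16, 5) = 5
h (MIN): min(9, 17, -19) = -19
j (MIN): min(-20, -13, 10, -3) = -20
k (MIN): min(-6, -9) = -9
Gamma (MAX): max(-19, -20, -9) = -9
S0 (MIN): min(-5, 5, -9) = -9

-9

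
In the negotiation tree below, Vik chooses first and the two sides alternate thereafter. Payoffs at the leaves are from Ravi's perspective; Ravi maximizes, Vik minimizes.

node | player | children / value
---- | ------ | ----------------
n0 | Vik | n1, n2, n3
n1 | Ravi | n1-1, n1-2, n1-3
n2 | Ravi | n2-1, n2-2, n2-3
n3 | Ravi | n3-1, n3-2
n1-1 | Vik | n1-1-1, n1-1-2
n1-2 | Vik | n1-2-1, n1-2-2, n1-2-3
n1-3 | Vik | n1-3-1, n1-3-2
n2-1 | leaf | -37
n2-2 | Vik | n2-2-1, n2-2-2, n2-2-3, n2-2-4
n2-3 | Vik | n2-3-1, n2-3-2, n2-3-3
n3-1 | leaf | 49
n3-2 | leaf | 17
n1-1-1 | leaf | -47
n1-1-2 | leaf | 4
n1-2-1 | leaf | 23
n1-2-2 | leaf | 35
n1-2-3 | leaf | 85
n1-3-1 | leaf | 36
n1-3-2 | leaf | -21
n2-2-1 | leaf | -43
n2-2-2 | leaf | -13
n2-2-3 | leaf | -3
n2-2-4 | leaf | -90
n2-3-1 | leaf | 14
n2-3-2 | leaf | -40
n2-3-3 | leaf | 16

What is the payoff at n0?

n1-1 (Vik): min(-47, 4) = -47
n1-2 (Vik): min(23, 35, 85) = 23
n1-3 (Vik): min(36, -21) = -21
n1 (Ravi): max(-47, 23, -21) = 23
n2-2 (Vik): min(-43, -13, -3, -90) = -90
n2-3 (Vik): min(14, -40, 16) = -40
n2 (Ravi): max(-37, -90, -40) = -37
n3 (Ravi): max(49, 17) = 49
n0 (Vik): min(23, -37, 49) = -37

-37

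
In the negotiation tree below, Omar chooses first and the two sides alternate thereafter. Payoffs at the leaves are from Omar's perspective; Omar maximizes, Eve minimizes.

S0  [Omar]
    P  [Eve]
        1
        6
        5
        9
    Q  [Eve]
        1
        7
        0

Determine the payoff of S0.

P (Eve): min(1, 6, 5, 9) = 1
Q (Eve): min(1, 7, 0) = 0
S0 (Omar): max(1, 0) = 1

1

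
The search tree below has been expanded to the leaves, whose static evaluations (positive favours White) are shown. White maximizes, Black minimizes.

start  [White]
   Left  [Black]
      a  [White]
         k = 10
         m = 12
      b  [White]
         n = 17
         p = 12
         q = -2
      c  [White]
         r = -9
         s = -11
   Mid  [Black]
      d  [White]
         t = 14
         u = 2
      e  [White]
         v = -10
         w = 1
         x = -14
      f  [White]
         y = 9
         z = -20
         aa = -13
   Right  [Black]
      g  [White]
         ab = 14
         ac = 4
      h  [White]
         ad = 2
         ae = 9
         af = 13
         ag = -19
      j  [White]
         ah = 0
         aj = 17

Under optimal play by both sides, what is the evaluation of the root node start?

a (White): max(10, 12) = 12
b (White): max(17, 12, -2) = 17
c (White): max(-9, -11) = -9
Left (Black): min(12, 17, -9) = -9
d (White): max(14, 2) = 14
e (White): max(-10, 1, -14) = 1
f (White): max(9, -20, -13) = 9
Mid (Black): min(14, 1, 9) = 1
g (White): max(14, 4) = 14
h (White): max(2, 9, 13, -19) = 13
j (White): max(0, 17) = 17
Right (Black): min(14, 13, 17) = 13
start (White): max(-9, 1, 13) = 13

13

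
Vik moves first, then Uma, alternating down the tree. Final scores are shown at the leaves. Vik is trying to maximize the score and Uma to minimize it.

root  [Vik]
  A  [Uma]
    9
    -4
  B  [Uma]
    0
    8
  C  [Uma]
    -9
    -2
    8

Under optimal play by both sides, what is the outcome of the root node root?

A (Uma): min(9, -4) = -4
B (Uma): min(0, 8) = 0
C (Uma): min(-9, -2, 8) = -9
root (Vik): max(-4, 0, -9) = 0

0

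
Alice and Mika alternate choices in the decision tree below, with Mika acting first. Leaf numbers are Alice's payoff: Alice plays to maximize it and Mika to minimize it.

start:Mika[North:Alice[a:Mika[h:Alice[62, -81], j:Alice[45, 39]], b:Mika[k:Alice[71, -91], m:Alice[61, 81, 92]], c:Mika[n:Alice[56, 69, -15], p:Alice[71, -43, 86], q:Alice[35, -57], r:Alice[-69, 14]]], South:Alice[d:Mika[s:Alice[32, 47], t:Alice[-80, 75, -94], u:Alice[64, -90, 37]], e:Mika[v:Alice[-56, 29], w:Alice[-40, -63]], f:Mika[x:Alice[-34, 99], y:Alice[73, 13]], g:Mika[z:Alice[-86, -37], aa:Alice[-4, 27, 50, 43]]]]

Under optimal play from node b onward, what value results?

k (Alice): max(71, -91) = 71
m (Alice): max(61, 81, 92) = 92
b (Mika): min(71, 92) = 71

71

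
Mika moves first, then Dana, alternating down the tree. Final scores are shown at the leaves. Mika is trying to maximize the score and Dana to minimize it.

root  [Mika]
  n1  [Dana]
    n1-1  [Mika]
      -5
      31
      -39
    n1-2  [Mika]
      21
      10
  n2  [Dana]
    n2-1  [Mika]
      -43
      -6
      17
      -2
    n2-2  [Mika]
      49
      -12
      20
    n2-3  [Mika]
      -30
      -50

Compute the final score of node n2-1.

17

n2-1 (Mika): max(-43, -6, 17, -2) = 17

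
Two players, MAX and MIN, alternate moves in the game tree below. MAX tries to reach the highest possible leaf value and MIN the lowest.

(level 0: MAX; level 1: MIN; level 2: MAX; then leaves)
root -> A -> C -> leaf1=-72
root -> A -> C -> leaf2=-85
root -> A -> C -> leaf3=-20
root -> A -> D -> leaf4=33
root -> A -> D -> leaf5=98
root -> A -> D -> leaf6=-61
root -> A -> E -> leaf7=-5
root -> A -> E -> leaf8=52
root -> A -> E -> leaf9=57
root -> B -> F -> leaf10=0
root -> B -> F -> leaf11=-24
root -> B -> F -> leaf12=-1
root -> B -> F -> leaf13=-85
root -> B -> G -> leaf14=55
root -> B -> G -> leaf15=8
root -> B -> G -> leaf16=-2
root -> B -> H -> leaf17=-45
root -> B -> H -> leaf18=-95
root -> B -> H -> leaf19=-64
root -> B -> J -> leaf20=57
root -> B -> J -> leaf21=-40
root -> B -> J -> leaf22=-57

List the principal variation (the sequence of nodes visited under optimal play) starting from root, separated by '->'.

root -> A -> C -> leaf3

C (MAX): max(-72, -85, -20) = -20
D (MAX): max(33, 98, -61) = 98
E (MAX): max(-5, 52, 57) = 57
A (MIN): min(-20, 98, 57) = -20
F (MAX): max(0, -24, -1, -85) = 0
G (MAX): max(55, 8, -2) = 55
H (MAX): max(-45, -95, -64) = -45
J (MAX): max(57, -40, -57) = 57
B (MIN): min(0, 55, -45, 57) = -45
root (MAX): max(-20, -45) = -20
At root, MAX picks A (highest: -20).
At A, MIN picks C (lowest: -20).
At C, MAX picks leaf3 (highest: -20).
Terminal value -20.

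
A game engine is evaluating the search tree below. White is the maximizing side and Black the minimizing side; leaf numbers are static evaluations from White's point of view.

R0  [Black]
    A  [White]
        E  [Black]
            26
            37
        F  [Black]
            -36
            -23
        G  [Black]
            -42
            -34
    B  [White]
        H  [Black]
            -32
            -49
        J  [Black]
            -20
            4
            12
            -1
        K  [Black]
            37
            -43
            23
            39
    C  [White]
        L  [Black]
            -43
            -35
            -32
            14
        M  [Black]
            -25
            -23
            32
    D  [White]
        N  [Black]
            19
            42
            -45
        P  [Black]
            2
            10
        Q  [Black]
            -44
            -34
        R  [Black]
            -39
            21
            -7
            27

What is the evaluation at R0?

E (Black): min(26, 37) = 26
F (Black): min(-36, -23) = -36
G (Black): min(-42, -34) = -42
A (White): max(26, -36, -42) = 26
H (Black): min(-32, -49) = -49
J (Black): min(-20, 4, 12, -1) = -20
K (Black): min(37, -43, 23, 39) = -43
B (White): max(-49, -20, -43) = -20
L (Black): min(-43, -35, -32, 14) = -43
M (Black): min(-25, -23, 32) = -25
C (White): max(-43, -25) = -25
N (Black): min(19, 42, -45) = -45
P (Black): min(2, 10) = 2
Q (Black): min(-44, -34) = -44
R (Black): min(-39, 21, -7, 27) = -39
D (White): max(-45, 2, -44, -39) = 2
R0 (Black): min(26, -20, -25, 2) = -25

-25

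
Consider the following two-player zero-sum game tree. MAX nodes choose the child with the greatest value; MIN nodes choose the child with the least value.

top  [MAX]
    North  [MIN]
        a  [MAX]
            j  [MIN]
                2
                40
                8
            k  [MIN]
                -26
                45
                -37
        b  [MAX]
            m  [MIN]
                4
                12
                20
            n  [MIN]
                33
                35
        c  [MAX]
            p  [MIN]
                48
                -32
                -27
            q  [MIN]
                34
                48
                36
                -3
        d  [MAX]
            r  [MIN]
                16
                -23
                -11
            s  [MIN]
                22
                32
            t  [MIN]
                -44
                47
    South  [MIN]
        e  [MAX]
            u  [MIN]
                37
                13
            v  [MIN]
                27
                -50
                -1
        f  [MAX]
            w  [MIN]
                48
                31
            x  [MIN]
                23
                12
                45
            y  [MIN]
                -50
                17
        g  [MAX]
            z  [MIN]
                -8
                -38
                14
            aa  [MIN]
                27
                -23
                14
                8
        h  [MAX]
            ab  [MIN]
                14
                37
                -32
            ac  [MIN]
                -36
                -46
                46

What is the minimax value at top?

-3

j (MIN): min(2, 40, 8) = 2
k (MIN): min(-26, 45, -37) = -37
a (MAX): max(2, -37) = 2
m (MIN): min(4, 12, 20) = 4
n (MIN): min(33, 35) = 33
b (MAX): max(4, 33) = 33
p (MIN): min(48, -32, -27) = -32
q (MIN): min(34, 48, 36, -3) = -3
c (MAX): max(-32, -3) = -3
r (MIN): min(16, -23, -11) = -23
s (MIN): min(22, 32) = 22
t (MIN): min(-44, 47) = -44
d (MAX): max(-23, 22, -44) = 22
North (MIN): min(2, 33, -3, 22) = -3
u (MIN): min(37, 13) = 13
v (MIN): min(27, -50, -1) = -50
e (MAX): max(13, -50) = 13
w (MIN): min(48, 31) = 31
x (MIN): min(23, 12, 45) = 12
y (MIN): min(-50, 17) = -50
f (MAX): max(31, 12, -50) = 31
z (MIN): min(-8, -38, 14) = -38
aa (MIN): min(27, -23, 14, 8) = -23
g (MAX): max(-38, -23) = -23
ab (MIN): min(14, 37, -32) = -32
ac (MIN): min(-36, -46, 46) = -46
h (MAX): max(-32, -46) = -32
South (MIN): min(13, 31, -23, -32) = -32
top (MAX): max(-3, -32) = -3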